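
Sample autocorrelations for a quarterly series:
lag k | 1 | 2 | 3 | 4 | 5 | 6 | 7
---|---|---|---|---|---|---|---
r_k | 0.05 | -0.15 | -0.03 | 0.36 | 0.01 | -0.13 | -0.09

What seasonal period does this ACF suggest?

The largest autocorrelation is r_4 = 0.36; the remaining lags stay at or below 0.05.
The dominant spike at lag 4 indicates a seasonal period of 4.

4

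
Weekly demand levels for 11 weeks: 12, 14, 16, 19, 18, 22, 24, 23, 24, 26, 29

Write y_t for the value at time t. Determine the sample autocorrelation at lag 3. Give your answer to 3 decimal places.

Mean ȳ = (12 + 14 + 16 + 19 + 18 + 22 + 24 + 23 + 24 + 26 + 29)/11 = 20.6364
Numerator Σ_{t=1}^{8}(y_t−ȳ)(y_{t+3}−ȳ) = 55.9669
Denominator Σ(y_t−ȳ)² = 278.5455
r_3 = 55.9669 / 278.5455 = 0.201

0.201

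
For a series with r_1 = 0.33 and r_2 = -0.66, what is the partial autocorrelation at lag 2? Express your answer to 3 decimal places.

-0.863

φ_{22} = (r_2 − r_1²) / (1 − r_1²)
r_1² = (0.33)² = 0.1089
Numerator = -0.66 − 0.1089 = -0.7689; denominator = 1 − 0.1089 = 0.8911
φ_{22} = -0.7689 / 0.8911 = -0.863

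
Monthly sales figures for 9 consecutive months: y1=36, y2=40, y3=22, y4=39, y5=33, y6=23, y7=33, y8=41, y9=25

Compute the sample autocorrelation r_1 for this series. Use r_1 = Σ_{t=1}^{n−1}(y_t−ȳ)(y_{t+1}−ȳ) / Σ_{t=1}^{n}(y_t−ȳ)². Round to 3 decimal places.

Mean ȳ = (36 + 40 + 22 + 39 + 33 + 23 + 33 + 41 + 25)/9 = 32.4444
Numerator Σ_{t=1}^{8}(y_t−ȳ)(y_{t+1}−ȳ) = -186.3086
Denominator Σ(y_t−ȳ)² = 440.2222
r_1 = -186.3086 / 440.2222 = -0.423

-0.423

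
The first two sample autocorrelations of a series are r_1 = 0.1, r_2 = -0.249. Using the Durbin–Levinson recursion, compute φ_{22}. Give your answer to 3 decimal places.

φ_{22} = (r_2 − r_1²) / (1 − r_1²)
r_1² = (0.1)² = 0.01
Numerator = -0.249 − 0.0100 = -0.2590; denominator = 1 − 0.0100 = 0.9900
φ_{22} = -0.2590 / 0.9900 = -0.262

-0.262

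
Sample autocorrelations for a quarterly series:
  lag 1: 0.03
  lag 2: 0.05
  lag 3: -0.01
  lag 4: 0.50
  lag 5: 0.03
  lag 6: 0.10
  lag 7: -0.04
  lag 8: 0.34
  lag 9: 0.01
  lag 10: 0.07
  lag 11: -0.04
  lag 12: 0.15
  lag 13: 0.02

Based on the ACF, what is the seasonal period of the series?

4

The largest autocorrelation is r_4 = 0.50, with weaker echoes at lags 8 (0.34) and 12 (0.15); the remaining lags stay at or below 0.10.
The dominant spike at lag 4 indicates a seasonal period of 4.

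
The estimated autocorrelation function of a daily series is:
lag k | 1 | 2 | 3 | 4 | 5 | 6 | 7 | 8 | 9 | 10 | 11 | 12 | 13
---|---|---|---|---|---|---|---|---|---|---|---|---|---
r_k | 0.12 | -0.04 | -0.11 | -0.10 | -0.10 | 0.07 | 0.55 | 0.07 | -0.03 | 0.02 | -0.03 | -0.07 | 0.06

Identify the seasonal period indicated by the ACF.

The largest autocorrelation is r_7 = 0.55; the remaining lags stay at or below 0.12.
The dominant spike at lag 7 indicates a seasonal period of 7.

7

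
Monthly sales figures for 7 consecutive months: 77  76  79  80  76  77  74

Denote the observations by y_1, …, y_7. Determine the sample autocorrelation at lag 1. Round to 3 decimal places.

0.042

Mean ȳ = (77 + 76 + 79 + 80 + 76 + 77 + 74)/7 = 77.0000
Σ(y_t−ȳ)(y_{t+1}−ȳ) = (0.0000) + (-2.0000) + (6.0000) + (-3.0000) + (0.0000) + (0.0000) = 1.0000
Denominator Σ(y_t−ȳ)² = 24.0000
r_1 = 1.0000 / 24.0000 = 0.042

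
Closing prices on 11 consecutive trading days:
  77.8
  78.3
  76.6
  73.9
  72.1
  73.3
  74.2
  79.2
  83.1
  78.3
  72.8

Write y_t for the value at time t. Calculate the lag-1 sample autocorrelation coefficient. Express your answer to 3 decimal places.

0.456

Mean ȳ = (77.8 + 78.3 + 76.6 + 73.9 + 72.1 + 73.3 + 74.2 + 79.2 + 83.1 + 78.3 + 72.8)/11 = 76.3273
Numerator Σ_{t=1}^{10}(y_t−ȳ)(y_{t+1}−ȳ) = 52.0265
Denominator Σ(y_t−ȳ)² = 114.0418
r_1 = 52.0265 / 114.0418 = 0.456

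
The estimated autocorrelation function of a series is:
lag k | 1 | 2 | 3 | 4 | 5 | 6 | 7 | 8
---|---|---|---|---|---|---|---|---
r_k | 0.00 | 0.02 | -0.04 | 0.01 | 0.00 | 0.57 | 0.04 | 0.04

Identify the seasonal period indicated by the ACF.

The largest autocorrelation is r_6 = 0.57; the remaining lags stay at or below 0.04.
The dominant spike at lag 6 indicates a seasonal period of 6.

6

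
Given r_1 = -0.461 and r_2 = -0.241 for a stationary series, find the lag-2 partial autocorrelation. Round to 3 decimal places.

φ_{22} = (r_2 − r_1²) / (1 − r_1²)
r_1² = (-0.461)² = 0.212521
Numerator = -0.241 − 0.2125 = -0.4535; denominator = 1 − 0.2125 = 0.7875
φ_{22} = -0.4535 / 0.7875 = -0.576

-0.576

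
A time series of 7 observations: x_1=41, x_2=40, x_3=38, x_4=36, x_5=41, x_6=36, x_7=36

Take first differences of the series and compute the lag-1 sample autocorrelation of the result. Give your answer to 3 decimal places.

-0.602

First differences Δx: -1, -2, -2, 5, -5, 0
Mean of differences = -0.8333
Numerator Σ(Δx_t−Δx̄)(Δx_{t+1}−Δx̄) = -33.0278
Denominator Σ(Δx_t−Δx̄)² = 54.8333
r_1(Δx) = -33.0278 / 54.8333 = -0.602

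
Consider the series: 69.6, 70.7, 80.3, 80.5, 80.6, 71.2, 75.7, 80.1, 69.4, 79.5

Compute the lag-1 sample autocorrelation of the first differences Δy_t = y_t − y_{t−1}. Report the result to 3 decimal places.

-0.388

First differences Δy: 1.1, 9.6, 0.2, 0.1, -9.4, 4.5, 4.4, -10.7, 10.1
Mean of differences = 1.1000
Numerator Σ(Δy_t−Δȳ)(Δy_{t+1}−Δȳ) = -165.8700
Denominator Σ(Δy_t−Δȳ)² = 427.0000
r_1(Δy) = -165.8700 / 427.0000 = -0.388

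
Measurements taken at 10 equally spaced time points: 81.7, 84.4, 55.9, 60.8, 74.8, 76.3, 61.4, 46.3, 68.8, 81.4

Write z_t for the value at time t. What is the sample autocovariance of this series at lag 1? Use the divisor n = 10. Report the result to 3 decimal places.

21.930

Mean z̄ = (81.7 + 84.4 + 55.9 + 60.8 + 74.8 + 76.3 + 61.4 + 46.3 + 68.8 + 81.4)/10 = 69.1800
Σ_{t=1}^{9}(z_t−z̄)(z_{t+1}−z̄) = 219.3016
γ_1 = 219.3016 / 10 = 21.930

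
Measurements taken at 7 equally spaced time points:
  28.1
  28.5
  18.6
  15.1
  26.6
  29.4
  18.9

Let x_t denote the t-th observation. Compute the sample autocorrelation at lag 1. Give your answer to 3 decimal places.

Mean x̄ = (28.1 + 28.5 + 18.6 + 15.1 + 26.6 + 29.4 + 18.9)/7 = 23.6000
Deviations from mean: 4.5000, 4.9000, -5.0000, -8.5000, 3.0000, 5.8000, -4.7000
Numerator Σ_{t=1}^{6}(x_t−x̄)(x_{t+1}−x̄) = 4.6900
Denominator Σ(x_t−x̄)² = 206.2400
r_1 = 4.6900 / 206.2400 = 0.023

0.023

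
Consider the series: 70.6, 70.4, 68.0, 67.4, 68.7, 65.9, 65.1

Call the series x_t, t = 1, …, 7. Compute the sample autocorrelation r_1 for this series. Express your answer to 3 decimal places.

0.398

Mean x̄ = (70.6 + 70.4 + 68.0 + 67.4 + 68.7 + 65.9 + 65.1)/7 = 68.0143
Deviations from mean: 2.5857, 2.3857, -0.0143, -0.6143, 0.6857, -2.1143, -2.9143
Numerator Σ_{t=1}^{6}(x_t−x̄)(x_{t+1}−x̄) = 10.4341
Denominator Σ(x_t−x̄)² = 26.1886
r_1 = 10.4341 / 26.1886 = 0.398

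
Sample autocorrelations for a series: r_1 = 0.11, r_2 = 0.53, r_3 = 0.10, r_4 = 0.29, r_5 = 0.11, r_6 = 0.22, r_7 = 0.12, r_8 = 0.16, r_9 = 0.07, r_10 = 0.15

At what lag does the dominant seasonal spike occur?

2

The largest autocorrelation is r_2 = 0.53, with weaker echoes at lags 4 (0.29), 6 (0.22), 8 (0.16) and 10 (0.15); the remaining lags stay at or below 0.12.
The dominant spike at lag 2 indicates a seasonal period of 2.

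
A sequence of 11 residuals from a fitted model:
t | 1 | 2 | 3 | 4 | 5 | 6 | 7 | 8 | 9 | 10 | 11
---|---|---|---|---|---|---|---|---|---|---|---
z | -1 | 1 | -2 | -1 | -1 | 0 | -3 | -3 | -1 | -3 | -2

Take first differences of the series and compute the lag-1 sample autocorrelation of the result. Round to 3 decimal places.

-0.560

First differences Δz: 2, -3, 1, 0, 1, -3, 0, 2, -2, 1
Mean of differences = -0.1000
Numerator Σ(Δz_t−Δz̄)(Δz_{t+1}−Δz̄) = -18.4100
Denominator Σ(Δz_t−Δz̄)² = 32.9000
r_1(Δz) = -18.4100 / 32.9000 = -0.560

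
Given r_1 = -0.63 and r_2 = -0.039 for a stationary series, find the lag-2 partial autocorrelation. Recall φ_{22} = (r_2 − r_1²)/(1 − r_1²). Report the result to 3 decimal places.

φ_{22} = (r_2 − r_1²) / (1 − r_1²)
r_1² = (-0.63)² = 0.3969
Numerator = -0.039 − 0.3969 = -0.4359; denominator = 1 − 0.3969 = 0.6031
φ_{22} = -0.4359 / 0.6031 = -0.723

-0.723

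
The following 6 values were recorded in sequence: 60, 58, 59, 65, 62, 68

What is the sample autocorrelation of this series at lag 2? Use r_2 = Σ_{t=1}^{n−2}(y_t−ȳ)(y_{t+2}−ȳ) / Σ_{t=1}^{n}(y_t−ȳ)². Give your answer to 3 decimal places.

0.162

Mean ȳ = (60 + 58 + 59 + 65 + 62 + 68)/6 = 62.0000
Deviations from mean: -2.0000, -4.0000, -3.0000, 3.0000, 0.0000, 6.0000
Σ(y_t−ȳ)(y_{t+2}−ȳ) = (6.0000) + (-12.0000) + (0.0000) + (18.0000) = 12.0000
Denominator Σ(y_t−ȳ)² = 74.0000
r_2 = 12.0000 / 74.0000 = 0.162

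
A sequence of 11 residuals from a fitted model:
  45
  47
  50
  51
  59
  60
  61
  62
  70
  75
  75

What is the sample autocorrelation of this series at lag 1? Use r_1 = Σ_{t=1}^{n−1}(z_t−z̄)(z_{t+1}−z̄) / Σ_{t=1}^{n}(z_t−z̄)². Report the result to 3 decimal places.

Mean z̄ = (45 + 47 + 50 + 51 + 59 + 60 + 61 + 62 + 70 + 75 + 75)/11 = 59.5455
Numerator Σ_{t=1}^{10}(z_t−z̄)(z_{t+1}−z̄) = 818.5207
Denominator Σ(z_t−z̄)² = 1128.7273
r_1 = 818.5207 / 1128.7273 = 0.725

0.725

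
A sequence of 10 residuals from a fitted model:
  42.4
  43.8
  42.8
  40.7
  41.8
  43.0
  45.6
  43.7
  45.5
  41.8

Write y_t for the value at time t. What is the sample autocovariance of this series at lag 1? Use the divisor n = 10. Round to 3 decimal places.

Mean ȳ = (42.4 + 43.8 + 42.8 + 40.7 + 41.8 + 43.0 + 45.6 + 43.7 + 45.5 + 41.8)/10 = 43.1100
Σ_{t=1}^{9}(y_t−ȳ)(y_{t+1}−ȳ) = 2.8189
γ_1 = 2.8189 / 10 = 0.282

0.282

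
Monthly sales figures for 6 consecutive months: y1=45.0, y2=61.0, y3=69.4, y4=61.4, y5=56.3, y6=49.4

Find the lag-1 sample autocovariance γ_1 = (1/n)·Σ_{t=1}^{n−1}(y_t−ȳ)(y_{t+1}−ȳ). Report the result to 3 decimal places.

Mean ȳ = (45.0 + 61.0 + 69.4 + 61.4 + 56.3 + 49.4)/6 = 57.0833
Σ_{t=1}^{5}(y_t−ȳ)(y_{t+1}−ȳ) = 56.7181
γ_1 = 56.7181 / 6 = 9.453

9.453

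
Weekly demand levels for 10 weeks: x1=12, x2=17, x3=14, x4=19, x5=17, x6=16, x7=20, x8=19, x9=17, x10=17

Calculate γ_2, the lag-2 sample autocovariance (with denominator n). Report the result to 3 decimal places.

1.152

Mean x̄ = (12 + 17 + 14 + 19 + 17 + 16 + 20 + 19 + 17 + 17)/10 = 16.8000
Σ_{t=1}^{8}(x_t−x̄)(x_{t+2}−x̄) = 11.5200
γ_2 = 11.5200 / 10 = 1.152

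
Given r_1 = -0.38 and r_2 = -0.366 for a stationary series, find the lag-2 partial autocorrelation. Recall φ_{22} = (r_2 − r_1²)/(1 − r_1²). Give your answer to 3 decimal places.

φ_{22} = (r_2 − r_1²) / (1 − r_1²)
r_1² = (-0.38)² = 0.1444
Numerator = -0.366 − 0.1444 = -0.5104; denominator = 1 − 0.1444 = 0.8556
φ_{22} = -0.5104 / 0.8556 = -0.597

-0.597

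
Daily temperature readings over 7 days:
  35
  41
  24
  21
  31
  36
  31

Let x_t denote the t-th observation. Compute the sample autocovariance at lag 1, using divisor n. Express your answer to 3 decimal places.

5.784

Mean x̄ = (35 + 41 + 24 + 21 + 31 + 36 + 31)/7 = 31.2857
Σ_{t=1}^{6}(x_t−x̄)(x_{t+1}−x̄) = 40.4898
γ_1 = 40.4898 / 7 = 5.784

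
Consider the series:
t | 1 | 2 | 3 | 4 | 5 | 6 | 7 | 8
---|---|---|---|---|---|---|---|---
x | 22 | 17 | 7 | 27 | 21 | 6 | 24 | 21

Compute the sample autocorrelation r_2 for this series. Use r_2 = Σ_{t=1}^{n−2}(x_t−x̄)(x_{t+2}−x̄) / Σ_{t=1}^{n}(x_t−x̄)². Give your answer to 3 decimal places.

-0.505

Mean x̄ = (22 + 17 + 7 + 27 + 21 + 6 + 24 + 21)/8 = 18.1250
Numerator Σ_{t=1}^{6}(x_t−x̄)(x_{t+2}−x̄) = -210.6563
Denominator Σ(x_t−x̄)² = 416.8750
r_2 = -210.6563 / 416.8750 = -0.505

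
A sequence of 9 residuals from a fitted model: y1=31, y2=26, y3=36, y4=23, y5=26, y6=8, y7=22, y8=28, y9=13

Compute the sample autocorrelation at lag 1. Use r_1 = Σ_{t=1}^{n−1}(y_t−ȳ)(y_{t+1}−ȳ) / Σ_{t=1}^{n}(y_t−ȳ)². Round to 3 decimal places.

Mean ȳ = (31 + 26 + 36 + 23 + 26 + 8 + 22 + 28 + 13)/9 = 23.6667
Numerator Σ_{t=1}^{8}(y_t−ȳ)(y_{t+1}−ȳ) = -27.7778
Denominator Σ(y_t−ȳ)² = 598.0000
r_1 = -27.7778 / 598.0000 = -0.046

-0.046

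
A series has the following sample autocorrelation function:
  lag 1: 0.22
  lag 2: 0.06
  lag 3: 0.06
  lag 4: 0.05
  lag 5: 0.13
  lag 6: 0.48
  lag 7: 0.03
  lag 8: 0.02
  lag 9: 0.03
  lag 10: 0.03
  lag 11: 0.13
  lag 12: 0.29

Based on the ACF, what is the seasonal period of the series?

The largest autocorrelation is r_6 = 0.48, with a weaker echo at lag 12 (0.29); the remaining lags stay at or below 0.22. The elevated value at lag 1 (0.22), dropping to 0.06 at lag 2, reflects decaying short-term dependence rather than seasonality.
The dominant spike at lag 6 indicates a seasonal period of 6.

6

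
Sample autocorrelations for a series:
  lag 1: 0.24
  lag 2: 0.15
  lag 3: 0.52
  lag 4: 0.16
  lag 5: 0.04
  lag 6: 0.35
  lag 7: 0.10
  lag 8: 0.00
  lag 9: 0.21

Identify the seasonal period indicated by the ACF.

3

The largest autocorrelation is r_3 = 0.52, with a weaker echo at lag 6 (0.35); the remaining lags stay at or below 0.24. The elevated value at lag 1 (0.24), dropping to 0.15 at lag 2, reflects decaying short-term dependence rather than seasonality.
The dominant spike at lag 3 indicates a seasonal period of 3.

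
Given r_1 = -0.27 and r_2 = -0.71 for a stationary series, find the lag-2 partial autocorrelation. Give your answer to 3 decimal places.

-0.844

φ_{22} = (r_2 − r_1²) / (1 − r_1²)
r_1² = (-0.27)² = 0.0729
Numerator = -0.71 − 0.0729 = -0.7829; denominator = 1 − 0.0729 = 0.9271
φ_{22} = -0.7829 / 0.9271 = -0.844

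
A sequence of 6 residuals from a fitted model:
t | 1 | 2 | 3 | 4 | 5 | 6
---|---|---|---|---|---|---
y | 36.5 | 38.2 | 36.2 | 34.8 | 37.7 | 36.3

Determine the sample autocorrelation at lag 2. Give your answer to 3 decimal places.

-0.372

Mean ȳ = (36.5 + 38.2 + 36.2 + 34.8 + 37.7 + 36.3)/6 = 36.6167
Σ(y_t−ȳ)(y_{t+2}−ȳ) = (0.0486) + (-2.8764) + (-0.4514) + (0.5753) = -2.7039
Denominator Σ(y_t−ȳ)² = 7.2683
r_2 = -2.7039 / 7.2683 = -0.372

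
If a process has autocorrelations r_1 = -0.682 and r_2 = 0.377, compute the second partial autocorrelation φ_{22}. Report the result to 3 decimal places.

φ_{22} = (r_2 − r_1²) / (1 − r_1²)
r_1² = (-0.682)² = 0.465124
Numerator = 0.377 − 0.4651 = -0.0881; denominator = 1 − 0.4651 = 0.5349
φ_{22} = -0.0881 / 0.5349 = -0.165

-0.165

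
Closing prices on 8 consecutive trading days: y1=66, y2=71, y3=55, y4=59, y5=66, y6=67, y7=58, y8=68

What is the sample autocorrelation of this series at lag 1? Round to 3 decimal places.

Mean ȳ = (66 + 71 + 55 + 59 + 66 + 67 + 58 + 68)/8 = 63.7500
Deviations from mean: 2.2500, 7.2500, -8.7500, -4.7500, 2.2500, 3.2500, -5.7500, 4.2500
Σ(y_t−ȳ)(y_{t+1}−ȳ) = (16.3125) + (-63.4375) + (41.5625) + (-10.6875) + (7.3125) + (-18.6875) + (-24.4375) = -52.0625
Denominator Σ(y_t−ȳ)² = 223.5000
r_1 = -52.0625 / 223.5000 = -0.233

-0.233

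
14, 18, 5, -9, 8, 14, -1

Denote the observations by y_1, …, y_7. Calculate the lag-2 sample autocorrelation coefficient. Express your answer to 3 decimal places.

-0.574

Mean ȳ = (14 + 18 + 5 − 9 + 8 + 14 − 1)/7 = 7.0000
Deviations from mean: 7.0000, 11.0000, -2.0000, -16.0000, 1.0000, 7.0000, -8.0000
Σ(y_t−ȳ)(y_{t+2}−ȳ) = (-14.0000) + (-176.0000) + (-2.0000) + (-112.0000) + (-8.0000) = -312.0000
Denominator Σ(y_t−ȳ)² = 544.0000
r_2 = -312.0000 / 544.0000 = -0.574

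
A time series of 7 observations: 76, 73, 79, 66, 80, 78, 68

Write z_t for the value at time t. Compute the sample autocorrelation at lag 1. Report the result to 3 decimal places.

-0.534

Mean z̄ = (76 + 73 + 79 + 66 + 80 + 78 + 68)/7 = 74.2857
Deviations from mean: 1.7143, -1.2857, 4.7143, -8.2857, 5.7143, 3.7143, -6.2857
Numerator Σ_{t=1}^{6}(z_t−z̄)(z_{t+1}−z̄) = -96.7959
Denominator Σ(z_t−z̄)² = 181.4286
r_1 = -96.7959 / 181.4286 = -0.534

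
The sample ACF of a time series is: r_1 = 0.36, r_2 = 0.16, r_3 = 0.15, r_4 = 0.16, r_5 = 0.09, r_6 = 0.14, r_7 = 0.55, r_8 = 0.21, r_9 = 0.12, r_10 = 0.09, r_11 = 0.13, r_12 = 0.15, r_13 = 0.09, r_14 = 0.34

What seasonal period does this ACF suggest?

The largest autocorrelation is r_7 = 0.55; the remaining lags stay at or below 0.36. The elevated value at lag 1 (0.36), dropping to 0.16 at lag 2, reflects decaying short-term dependence rather than seasonality.
The dominant spike at lag 7 indicates a seasonal period of 7.

7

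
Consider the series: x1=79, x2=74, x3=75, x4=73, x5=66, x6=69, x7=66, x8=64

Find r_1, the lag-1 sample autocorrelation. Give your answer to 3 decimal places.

0.451

Mean x̄ = (79 + 74 + 75 + 73 + 66 + 69 + 66 + 64)/8 = 70.7500
Numerator Σ_{t=1}^{7}(x_t−x̄)(x_{t+1}−x̄) = 88.1875
Denominator Σ(x_t−x̄)² = 195.5000
r_1 = 88.1875 / 195.5000 = 0.451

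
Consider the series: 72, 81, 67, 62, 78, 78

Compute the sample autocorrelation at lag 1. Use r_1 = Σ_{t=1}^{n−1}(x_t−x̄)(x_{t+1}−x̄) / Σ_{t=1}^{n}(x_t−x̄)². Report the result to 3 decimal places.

Mean x̄ = (72 + 81 + 67 + 62 + 78 + 78)/6 = 73.0000
Deviations from mean: -1.0000, 8.0000, -6.0000, -11.0000, 5.0000, 5.0000
Σ(x_t−x̄)(x_{t+1}−x̄) = (-8.0000) + (-48.0000) + (66.0000) + (-55.0000) + (25.0000) = -20.0000
Denominator Σ(x_t−x̄)² = 272.0000
r_1 = -20.0000 / 272.0000 = -0.074

-0.074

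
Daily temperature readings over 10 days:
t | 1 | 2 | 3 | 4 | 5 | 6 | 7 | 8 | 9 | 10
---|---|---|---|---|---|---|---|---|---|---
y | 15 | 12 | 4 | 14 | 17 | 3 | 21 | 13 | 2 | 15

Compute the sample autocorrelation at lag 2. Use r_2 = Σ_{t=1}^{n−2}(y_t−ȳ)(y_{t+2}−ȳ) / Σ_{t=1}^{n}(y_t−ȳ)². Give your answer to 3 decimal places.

-0.358

Mean ȳ = (15 + 12 + 4 + 14 + 17 + 3 + 21 + 13 + 2 + 15)/10 = 11.6000
Numerator Σ_{t=1}^{8}(y_t−ȳ)(y_{t+2}−ȳ) = -133.3200
Denominator Σ(y_t−ȳ)² = 372.4000
r_2 = -133.3200 / 372.4000 = -0.358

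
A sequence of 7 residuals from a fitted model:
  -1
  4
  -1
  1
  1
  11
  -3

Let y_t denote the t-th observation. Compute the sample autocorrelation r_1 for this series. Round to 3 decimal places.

-0.466

Mean ȳ = (-1 + 4 − 1 + 1 + 1 + 11 − 3)/7 = 1.7143
Deviations from mean: -2.7143, 2.2857, -2.7143, -0.7143, -0.7143, 9.2857, -4.7143
Σ(y_t−ȳ)(y_{t+1}−ȳ) = (-6.2041) + (-6.2041) + (1.9388) + (0.5102) + (-6.6327) + (-43.7755) = -60.3673
Denominator Σ(y_t−ȳ)² = 129.4286
r_1 = -60.3673 / 129.4286 = -0.466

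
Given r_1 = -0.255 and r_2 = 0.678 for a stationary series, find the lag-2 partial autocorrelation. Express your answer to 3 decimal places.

0.656

φ_{22} = (r_2 − r_1²) / (1 − r_1²)
r_1² = (-0.255)² = 0.065025
Numerator = 0.678 − 0.0650 = 0.6130; denominator = 1 − 0.0650 = 0.9350
φ_{22} = 0.6130 / 0.9350 = 0.656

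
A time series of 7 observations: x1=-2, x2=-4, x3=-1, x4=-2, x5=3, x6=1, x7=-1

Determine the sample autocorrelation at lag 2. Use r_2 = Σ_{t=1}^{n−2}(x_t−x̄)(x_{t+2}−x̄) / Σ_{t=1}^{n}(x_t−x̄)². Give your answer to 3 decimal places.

Mean x̄ = (-2 − 4 − 1 − 2 + 3 + 1 − 1)/7 = -0.8571
Deviations from mean: -1.1429, -3.1429, -0.1429, -1.1429, 3.8571, 1.8571, -0.1429
Σ(x_t−x̄)(x_{t+2}−x̄) = (0.1633) + (3.5918) + (-0.5510) + (-2.1224) + (-0.5510) = 0.5306
Denominator Σ(x_t−x̄)² = 30.8571
r_2 = 0.5306 / 30.8571 = 0.017

0.017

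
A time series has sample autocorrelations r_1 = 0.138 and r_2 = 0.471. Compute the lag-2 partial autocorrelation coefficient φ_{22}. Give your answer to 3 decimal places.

φ_{22} = (r_2 − r_1²) / (1 − r_1²)
r_1² = (0.138)² = 0.019044
Numerator = 0.471 − 0.0190 = 0.4520; denominator = 1 − 0.0190 = 0.9810
φ_{22} = 0.4520 / 0.9810 = 0.461

0.461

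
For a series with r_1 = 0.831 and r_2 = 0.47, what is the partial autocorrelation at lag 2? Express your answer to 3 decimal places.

φ_{22} = (r_2 − r_1²) / (1 − r_1²)
r_1² = (0.831)² = 0.690561
Numerator = 0.47 − 0.6906 = -0.2206; denominator = 1 − 0.6906 = 0.3094
φ_{22} = -0.2206 / 0.3094 = -0.713

-0.713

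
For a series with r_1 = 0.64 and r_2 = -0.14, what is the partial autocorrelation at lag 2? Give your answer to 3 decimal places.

φ_{22} = (r_2 − r_1²) / (1 − r_1²)
r_1² = (0.64)² = 0.4096
Numerator = -0.14 − 0.4096 = -0.5496; denominator = 1 − 0.4096 = 0.5904
φ_{22} = -0.5496 / 0.5904 = -0.931

-0.931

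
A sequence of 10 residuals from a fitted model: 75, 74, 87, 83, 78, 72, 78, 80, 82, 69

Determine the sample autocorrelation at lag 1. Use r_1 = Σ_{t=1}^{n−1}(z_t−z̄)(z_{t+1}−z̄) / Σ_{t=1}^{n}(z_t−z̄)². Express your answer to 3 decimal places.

Mean z̄ = (75 + 74 + 87 + 83 + 78 + 72 + 78 + 80 + 82 + 69)/10 = 77.8000
Numerator Σ_{t=1}^{9}(z_t−z̄)(z_{t+1}−z̄) = -5.0400
Denominator Σ(z_t−z̄)² = 267.6000
r_1 = -5.0400 / 267.6000 = -0.019

-0.019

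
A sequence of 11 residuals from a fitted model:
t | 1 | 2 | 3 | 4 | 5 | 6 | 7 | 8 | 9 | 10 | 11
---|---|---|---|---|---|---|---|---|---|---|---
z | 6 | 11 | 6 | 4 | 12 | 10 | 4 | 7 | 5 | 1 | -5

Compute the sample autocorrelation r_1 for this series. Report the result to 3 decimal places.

0.275

Mean z̄ = (6 + 11 + 6 + 4 + 12 + 10 + 4 + 7 + 5 + 1 − 5)/11 = 5.5455
Numerator Σ_{t=1}^{10}(z_t−z̄)(z_{t+1}−z̄) = 63.5207
Denominator Σ(z_t−z̄)² = 230.7273
r_1 = 63.5207 / 230.7273 = 0.275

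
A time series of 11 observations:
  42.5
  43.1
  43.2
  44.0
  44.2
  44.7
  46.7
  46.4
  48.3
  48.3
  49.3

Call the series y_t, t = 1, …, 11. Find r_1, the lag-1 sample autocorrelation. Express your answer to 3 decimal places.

0.707

Mean ȳ = (42.5 + 43.1 + 43.2 + 44.0 + 44.2 + 44.7 + 46.7 + 46.4 + 48.3 + 48.3 + 49.3)/11 = 45.5182
Numerator Σ_{t=1}^{10}(y_t−ȳ)(y_{t+1}−ȳ) = 40.2906
Denominator Σ(y_t−ȳ)² = 56.9964
r_1 = 40.2906 / 56.9964 = 0.707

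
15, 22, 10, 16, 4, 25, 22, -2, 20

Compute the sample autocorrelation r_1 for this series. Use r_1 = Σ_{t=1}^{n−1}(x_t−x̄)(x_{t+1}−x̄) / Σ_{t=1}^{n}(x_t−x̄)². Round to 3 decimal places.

Mean x̄ = (15 + 22 + 10 + 16 + 4 + 25 + 22 − 2 + 20)/9 = 14.6667
Numerator Σ_{t=1}^{8}(x_t−x̄)(x_{t+1}−x̄) = -297.7778
Denominator Σ(x_t−x̄)² = 658.0000
r_1 = -297.7778 / 658.0000 = -0.453

-0.453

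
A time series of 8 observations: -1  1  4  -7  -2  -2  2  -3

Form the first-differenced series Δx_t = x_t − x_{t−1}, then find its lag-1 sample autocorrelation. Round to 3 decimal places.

First differences Δx: 2, 3, -11, 5, 0, 4, -5
Mean of differences = -0.2857
Numerator Σ(Δx_t−Δx̄)(Δx_{t+1}−Δx̄) = -101.7959
Denominator Σ(Δx_t−Δx̄)² = 199.4286
r_1(Δx) = -101.7959 / 199.4286 = -0.510

-0.510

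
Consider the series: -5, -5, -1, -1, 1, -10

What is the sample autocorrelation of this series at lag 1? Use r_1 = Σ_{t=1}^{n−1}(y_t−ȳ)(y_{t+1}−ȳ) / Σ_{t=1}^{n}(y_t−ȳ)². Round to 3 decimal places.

Mean ȳ = (-5 − 5 − 1 − 1 + 1 − 10)/6 = -3.5000
Deviations from mean: -1.5000, -1.5000, 2.5000, 2.5000, 4.5000, -6.5000
Σ(y_t−ȳ)(y_{t+1}−ȳ) = (2.2500) + (-3.7500) + (6.2500) + (11.2500) + (-29.2500) = -13.2500
Denominator Σ(y_t−ȳ)² = 79.5000
r_1 = -13.2500 / 79.5000 = -0.167

-0.167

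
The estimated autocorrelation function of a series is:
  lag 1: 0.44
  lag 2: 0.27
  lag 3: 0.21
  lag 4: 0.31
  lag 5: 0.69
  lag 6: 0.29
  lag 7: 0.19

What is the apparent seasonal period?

5

The largest autocorrelation is r_5 = 0.69; the remaining lags stay at or below 0.44. The elevated value at lag 1 (0.44), dropping to 0.27 at lag 2, reflects decaying short-term dependence rather than seasonality.
The dominant spike at lag 5 indicates a seasonal period of 5.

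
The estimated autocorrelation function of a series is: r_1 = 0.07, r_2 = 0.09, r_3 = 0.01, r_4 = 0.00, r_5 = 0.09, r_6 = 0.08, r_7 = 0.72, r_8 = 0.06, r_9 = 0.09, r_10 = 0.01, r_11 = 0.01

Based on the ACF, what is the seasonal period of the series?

7

The largest autocorrelation is r_7 = 0.72; the remaining lags stay at or below 0.09.
The dominant spike at lag 7 indicates a seasonal period of 7.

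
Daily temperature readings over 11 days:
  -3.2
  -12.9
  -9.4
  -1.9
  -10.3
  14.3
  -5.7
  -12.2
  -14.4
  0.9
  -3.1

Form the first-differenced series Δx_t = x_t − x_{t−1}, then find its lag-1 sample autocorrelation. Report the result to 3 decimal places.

-0.469

First differences Δx: -9.7, 3.5, 7.5, -8.4, 24.6, -20.0, -6.5, -2.2, 15.3, -4.0
Mean of differences = 0.0100
Numerator Σ(Δx_t−Δx̄)(Δx_{t+1}−Δx̄) = -720.0381
Denominator Σ(Δx_t−Δx̄)² = 1535.4890
r_1(Δx) = -720.0381 / 1535.4890 = -0.469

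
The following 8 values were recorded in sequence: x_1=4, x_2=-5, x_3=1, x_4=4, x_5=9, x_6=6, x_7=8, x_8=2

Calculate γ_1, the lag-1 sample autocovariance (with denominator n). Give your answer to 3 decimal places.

Mean x̄ = (4 − 5 + 1 + 4 + 9 + 6 + 8 + 2)/8 = 3.6250
Deviations: 0.3750, -8.6250, -2.6250, 0.3750, 5.3750, 2.3750, 4.3750, -1.6250
Σ_{t=1}^{7}(x_t−x̄)(x_{t+1}−x̄) = 36.4844
γ_1 = 36.4844 / 8 = 4.561

4.561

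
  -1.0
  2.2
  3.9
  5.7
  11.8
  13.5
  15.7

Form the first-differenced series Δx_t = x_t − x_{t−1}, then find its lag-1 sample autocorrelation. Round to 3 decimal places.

First differences Δx: 3.2, 1.7, 1.8, 6.1, 1.7, 2.2
Mean of differences = 2.7833
Numerator Σ(Δx_t−Δx̄)(Δx_{t+1}−Δx̄) = -5.6086
Denominator Σ(Δx_t−Δx̄)² = 14.8283
r_1(Δx) = -5.6086 / 14.8283 = -0.378

-0.378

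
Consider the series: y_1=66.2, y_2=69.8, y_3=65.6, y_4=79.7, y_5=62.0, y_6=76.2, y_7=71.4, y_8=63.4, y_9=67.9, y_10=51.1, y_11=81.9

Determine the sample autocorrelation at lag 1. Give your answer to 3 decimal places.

-0.491

Mean ȳ = (66.2 + 69.8 + 65.6 + 79.7 + 62.0 + 76.2 + 71.4 + 63.4 + 67.9 + 51.1 + 81.9)/11 = 68.6545
Numerator Σ_{t=1}^{10}(y_t−ȳ)(y_{t+1}−ȳ) = -372.7812
Denominator Σ(y_t−ȳ)² = 759.2073
r_1 = -372.7812 / 759.2073 = -0.491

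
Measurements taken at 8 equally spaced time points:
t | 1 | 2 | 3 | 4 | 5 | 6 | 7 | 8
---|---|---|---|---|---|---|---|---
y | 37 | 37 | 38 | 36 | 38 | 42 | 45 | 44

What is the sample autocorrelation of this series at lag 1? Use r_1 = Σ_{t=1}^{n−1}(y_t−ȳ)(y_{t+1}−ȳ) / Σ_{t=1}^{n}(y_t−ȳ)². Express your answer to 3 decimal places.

Mean ȳ = (37 + 37 + 38 + 36 + 38 + 42 + 45 + 44)/8 = 39.6250
Σ(y_t−ȳ)(y_{t+1}−ȳ) = (6.8906) + (4.2656) + (5.8906) + (5.8906) + (-3.8594) + (12.7656) + (23.5156) = 55.3594
Denominator Σ(y_t−ȳ)² = 85.8750
r_1 = 55.3594 / 85.8750 = 0.645

0.645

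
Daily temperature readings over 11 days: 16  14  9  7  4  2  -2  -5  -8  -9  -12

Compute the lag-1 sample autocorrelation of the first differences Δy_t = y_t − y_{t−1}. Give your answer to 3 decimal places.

-0.452

First differences Δy: -2, -5, -2, -3, -2, -4, -3, -3, -1, -3
Mean of differences = -2.8000
Numerator Σ(Δy_t−Δȳ)(Δy_{t+1}−Δȳ) = -5.2400
Denominator Σ(Δy_t−Δȳ)² = 11.6000
r_1(Δy) = -5.2400 / 11.6000 = -0.452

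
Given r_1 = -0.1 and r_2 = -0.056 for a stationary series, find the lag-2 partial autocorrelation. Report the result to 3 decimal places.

φ_{22} = (r_2 − r_1²) / (1 − r_1²)
r_1² = (-0.1)² = 0.01
Numerator = -0.056 − 0.0100 = -0.0660; denominator = 1 − 0.0100 = 0.9900
φ_{22} = -0.0660 / 0.9900 = -0.067

-0.067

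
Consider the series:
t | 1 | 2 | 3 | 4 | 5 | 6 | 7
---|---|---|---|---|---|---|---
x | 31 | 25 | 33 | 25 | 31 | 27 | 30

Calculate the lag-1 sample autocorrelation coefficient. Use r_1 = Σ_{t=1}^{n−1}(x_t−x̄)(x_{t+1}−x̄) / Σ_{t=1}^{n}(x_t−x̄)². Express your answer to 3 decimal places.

-0.897

Mean x̄ = (31 + 25 + 33 + 25 + 31 + 27 + 30)/7 = 28.8571
Deviations from mean: 2.1429, -3.8571, 4.1429, -3.8571, 2.1429, -1.8571, 1.1429
Σ(x_t−x̄)(x_{t+1}−x̄) = (-8.2653) + (-15.9796) + (-15.9796) + (-8.2653) + (-3.9796) + (-2.1224) = -54.5918
Denominator Σ(x_t−x̄)² = 60.8571
r_1 = -54.5918 / 60.8571 = -0.897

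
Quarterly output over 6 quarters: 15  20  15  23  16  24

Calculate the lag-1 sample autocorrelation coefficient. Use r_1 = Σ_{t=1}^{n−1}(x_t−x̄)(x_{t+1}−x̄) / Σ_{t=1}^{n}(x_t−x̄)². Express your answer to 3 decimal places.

-0.620

Mean x̄ = (15 + 20 + 15 + 23 + 16 + 24)/6 = 18.8333
Deviations from mean: -3.8333, 1.1667, -3.8333, 4.1667, -2.8333, 5.1667
Σ(x_t−x̄)(x_{t+1}−x̄) = (-4.4722) + (-4.4722) + (-15.9722) + (-11.8056) + (-14.6389) = -51.3611
Denominator Σ(x_t−x̄)² = 82.8333
r_1 = -51.3611 / 82.8333 = -0.620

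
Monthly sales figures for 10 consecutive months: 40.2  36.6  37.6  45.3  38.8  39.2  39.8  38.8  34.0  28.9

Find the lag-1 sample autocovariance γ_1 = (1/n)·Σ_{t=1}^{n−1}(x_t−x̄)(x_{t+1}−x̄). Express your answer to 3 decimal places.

Mean x̄ = (40.2 + 36.6 + 37.6 + 45.3 + 38.8 + 39.2 + 39.8 + 38.8 + 34.0 + 28.9)/10 = 37.9200
Σ_{t=1}^{9}(x_t−x̄)(x_{t+1}−x̄) = 38.6416
γ_1 = 38.6416 / 10 = 3.864

3.864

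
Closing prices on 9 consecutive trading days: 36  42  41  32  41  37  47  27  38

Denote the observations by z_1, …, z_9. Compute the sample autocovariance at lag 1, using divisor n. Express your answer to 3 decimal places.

Mean z̄ = (36 + 42 + 41 + 32 + 41 + 37 + 47 + 27 + 38)/9 = 37.8889
Σ_{t=1}^{8}(z_t−z̄)(z_{t+1}−z̄) = -142.9012
γ_1 = -142.9012 / 9 = -15.878

-15.878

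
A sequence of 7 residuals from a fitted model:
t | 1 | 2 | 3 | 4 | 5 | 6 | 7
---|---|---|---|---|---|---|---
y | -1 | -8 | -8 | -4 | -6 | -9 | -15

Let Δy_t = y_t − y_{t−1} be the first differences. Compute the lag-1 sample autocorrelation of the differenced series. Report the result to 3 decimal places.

First differences Δy: -7, 0, 4, -2, -3, -6
Mean of differences = -2.3333
Numerator Σ(Δy_t−Δȳ)(Δy_{t+1}−Δȳ) = 8.2222
Denominator Σ(Δy_t−Δȳ)² = 81.3333
r_1(Δy) = 8.2222 / 81.3333 = 0.101

0.101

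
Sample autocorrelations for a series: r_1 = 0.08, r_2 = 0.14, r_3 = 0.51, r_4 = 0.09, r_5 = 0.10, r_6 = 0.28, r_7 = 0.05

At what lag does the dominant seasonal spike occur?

3

The largest autocorrelation is r_3 = 0.51, with a weaker echo at lag 6 (0.28); the remaining lags stay at or below 0.14.
The dominant spike at lag 3 indicates a seasonal period of 3.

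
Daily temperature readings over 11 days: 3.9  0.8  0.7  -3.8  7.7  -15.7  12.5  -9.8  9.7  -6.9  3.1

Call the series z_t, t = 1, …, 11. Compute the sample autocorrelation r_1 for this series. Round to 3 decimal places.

Mean z̄ = (3.9 + 0.8 + 0.7 − 3.8 + 7.7 − 15.7 + 12.5 − 9.8 + 9.7 − 6.9 + 3.1)/11 = 0.2000
Numerator Σ_{t=1}^{10}(z_t−z̄)(z_{t+1}−z̄) = -650.3400
Denominator Σ(z_t−z̄)² = 739.7200
r_1 = -650.3400 / 739.7200 = -0.879

-0.879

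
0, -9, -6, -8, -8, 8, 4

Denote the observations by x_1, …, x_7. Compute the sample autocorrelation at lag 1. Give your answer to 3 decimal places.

Mean x̄ = (0 − 9 − 6 − 8 − 8 + 8 + 4)/7 = -2.7143
Deviations from mean: 2.7143, -6.2857, -3.2857, -5.2857, -5.2857, 10.7143, 6.7143
Σ(x_t−x̄)(x_{t+1}−x̄) = (-17.0612) + (20.6531) + (17.3673) + (27.9388) + (-56.6327) + (71.9388) = 64.2041
Denominator Σ(x_t−x̄)² = 273.4286
r_1 = 64.2041 / 273.4286 = 0.235

0.235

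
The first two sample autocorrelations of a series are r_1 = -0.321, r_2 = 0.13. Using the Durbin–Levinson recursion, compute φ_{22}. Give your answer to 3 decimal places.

0.030

φ_{22} = (r_2 − r_1²) / (1 − r_1²)
r_1² = (-0.321)² = 0.103041
Numerator = 0.13 − 0.1030 = 0.0270; denominator = 1 − 0.1030 = 0.8970
φ_{22} = 0.0270 / 0.8970 = 0.030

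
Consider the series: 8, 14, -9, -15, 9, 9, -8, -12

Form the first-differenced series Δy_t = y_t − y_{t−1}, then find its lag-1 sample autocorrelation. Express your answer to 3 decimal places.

-0.103

First differences Δy: 6, -23, -6, 24, 0, -17, -4
Mean of differences = -2.8571
Numerator Σ(Δy_t−Δȳ)(Δy_{t+1}−Δȳ) = -147.0204
Denominator Σ(Δy_t−Δȳ)² = 1424.8571
r_1(Δy) = -147.0204 / 1424.8571 = -0.103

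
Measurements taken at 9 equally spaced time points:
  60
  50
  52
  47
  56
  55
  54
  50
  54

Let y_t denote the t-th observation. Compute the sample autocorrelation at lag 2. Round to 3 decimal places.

Mean ȳ = (60 + 50 + 52 + 47 + 56 + 55 + 54 + 50 + 54)/9 = 53.1111
Σ(y_t−ȳ)(y_{t+2}−ȳ) = (-7.6543) + (19.0123) + (-3.2099) + (-11.5432) + (2.5679) + (-5.8765) + (0.7901) = -5.9136
Denominator Σ(y_t−ȳ)² = 118.8889
r_2 = -5.9136 / 118.8889 = -0.050

-0.050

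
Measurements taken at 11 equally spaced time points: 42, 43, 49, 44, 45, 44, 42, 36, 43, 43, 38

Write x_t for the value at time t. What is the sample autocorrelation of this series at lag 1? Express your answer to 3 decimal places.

Mean x̄ = (42 + 43 + 49 + 44 + 45 + 44 + 42 + 36 + 43 + 43 + 38)/11 = 42.6364
Numerator Σ_{t=1}^{10}(x_t−x̄)(x_{t+1}−x̄) = 16.5950
Denominator Σ(x_t−x̄)² = 116.5455
r_1 = 16.5950 / 116.5455 = 0.142

0.142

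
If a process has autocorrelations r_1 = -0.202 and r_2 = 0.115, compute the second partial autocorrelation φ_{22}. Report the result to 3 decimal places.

0.077

φ_{22} = (r_2 − r_1²) / (1 − r_1²)
r_1² = (-0.202)² = 0.040804
Numerator = 0.115 − 0.0408 = 0.0742; denominator = 1 − 0.0408 = 0.9592
φ_{22} = 0.0742 / 0.9592 = 0.077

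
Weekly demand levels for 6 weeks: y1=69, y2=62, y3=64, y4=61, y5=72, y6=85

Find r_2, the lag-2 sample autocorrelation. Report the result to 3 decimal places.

Mean ȳ = (69 + 62 + 64 + 61 + 72 + 85)/6 = 68.8333
Deviations from mean: 0.1667, -6.8333, -4.8333, -7.8333, 3.1667, 16.1667
Σ(y_t−ȳ)(y_{t+2}−ȳ) = (-0.8056) + (53.5278) + (-15.3056) + (-126.6389) = -89.2222
Denominator Σ(y_t−ȳ)² = 402.8333
r_2 = -89.2222 / 402.8333 = -0.221

-0.221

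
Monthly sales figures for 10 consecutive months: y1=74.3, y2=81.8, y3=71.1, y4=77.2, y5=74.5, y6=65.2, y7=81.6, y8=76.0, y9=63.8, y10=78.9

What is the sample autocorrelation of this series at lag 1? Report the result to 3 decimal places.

Mean ȳ = (74.3 + 81.8 + 71.1 + 77.2 + 74.5 + 65.2 + 81.6 + 76.0 + 63.8 + 78.9)/10 = 74.4400
Numerator Σ_{t=1}^{9}(y_t−ȳ)(y_{t+1}−ȳ) = -154.2616
Denominator Σ(y_t−ȳ)² = 345.1440
r_1 = -154.2616 / 345.1440 = -0.447

-0.447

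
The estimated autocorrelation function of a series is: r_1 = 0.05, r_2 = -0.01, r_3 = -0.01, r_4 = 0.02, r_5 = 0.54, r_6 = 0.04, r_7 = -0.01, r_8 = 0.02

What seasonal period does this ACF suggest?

5

The largest autocorrelation is r_5 = 0.54; the remaining lags stay at or below 0.05.
The dominant spike at lag 5 indicates a seasonal period of 5.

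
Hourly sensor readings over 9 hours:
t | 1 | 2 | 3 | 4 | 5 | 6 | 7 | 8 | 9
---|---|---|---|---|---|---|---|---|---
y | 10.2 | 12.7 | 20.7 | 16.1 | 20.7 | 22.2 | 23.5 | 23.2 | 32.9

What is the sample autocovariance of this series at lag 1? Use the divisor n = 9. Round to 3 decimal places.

13.650

Mean ȳ = (10.2 + 12.7 + 20.7 + 16.1 + 20.7 + 22.2 + 23.5 + 23.2 + 32.9)/9 = 20.2444
Σ_{t=1}^{8}(y_t−ȳ)(y_{t+1}−ȳ) = 122.8502
γ_1 = 122.8502 / 9 = 13.650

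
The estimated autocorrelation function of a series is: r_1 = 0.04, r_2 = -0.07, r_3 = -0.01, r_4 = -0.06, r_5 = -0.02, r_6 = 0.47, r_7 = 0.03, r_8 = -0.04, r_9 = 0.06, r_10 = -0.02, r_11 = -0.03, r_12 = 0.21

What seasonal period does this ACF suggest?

The largest autocorrelation is r_6 = 0.47, with a weaker echo at lag 12 (0.21); the remaining lags stay at or below 0.06.
The dominant spike at lag 6 indicates a seasonal period of 6.

6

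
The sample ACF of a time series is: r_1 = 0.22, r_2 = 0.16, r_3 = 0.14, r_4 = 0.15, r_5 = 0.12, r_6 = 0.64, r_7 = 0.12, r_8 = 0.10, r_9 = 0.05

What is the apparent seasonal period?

6

The largest autocorrelation is r_6 = 0.64; the remaining lags stay at or below 0.22. The elevated value at lag 1 (0.22), dropping to 0.16 at lag 2, reflects decaying short-term dependence rather than seasonality.
The dominant spike at lag 6 indicates a seasonal period of 6.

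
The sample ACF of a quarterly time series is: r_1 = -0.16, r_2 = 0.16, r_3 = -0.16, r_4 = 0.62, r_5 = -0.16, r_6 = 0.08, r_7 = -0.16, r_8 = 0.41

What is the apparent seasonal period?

The largest autocorrelation is r_4 = 0.62, with a weaker echo at lag 8 (0.41); the remaining lags stay at or below 0.16.
The dominant spike at lag 4 indicates a seasonal period of 4.

4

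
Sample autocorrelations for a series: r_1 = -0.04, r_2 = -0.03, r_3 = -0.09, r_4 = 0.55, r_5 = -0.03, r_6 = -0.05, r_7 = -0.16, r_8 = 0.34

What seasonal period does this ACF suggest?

4

The largest autocorrelation is r_4 = 0.55, with a weaker echo at lag 8 (0.34); the remaining lags stay at or below -0.03.
The dominant spike at lag 4 indicates a seasonal period of 4.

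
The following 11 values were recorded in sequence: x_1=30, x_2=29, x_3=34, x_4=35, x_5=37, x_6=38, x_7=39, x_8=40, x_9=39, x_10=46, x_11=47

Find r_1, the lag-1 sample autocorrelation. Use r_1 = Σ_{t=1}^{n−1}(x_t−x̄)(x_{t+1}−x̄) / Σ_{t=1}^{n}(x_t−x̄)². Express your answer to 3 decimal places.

0.640

Mean x̄ = (30 + 29 + 34 + 35 + 37 + 38 + 39 + 40 + 39 + 46 + 47)/11 = 37.6364
Numerator Σ_{t=1}^{10}(x_t−x̄)(x_{t+1}−x̄) = 205.0496
Denominator Σ(x_t−x̄)² = 320.5455
r_1 = 205.0496 / 320.5455 = 0.640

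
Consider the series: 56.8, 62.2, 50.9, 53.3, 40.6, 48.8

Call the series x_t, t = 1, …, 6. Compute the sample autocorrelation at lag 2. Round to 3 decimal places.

Mean x̄ = (56.8 + 62.2 + 50.9 + 53.3 + 40.6 + 48.8)/6 = 52.1000
Σ(x_t−x̄)(x_{t+2}−x̄) = (-5.6400) + (12.1200) + (13.8000) + (-3.9600) = 16.3200
Denominator Σ(x_t−x̄)² = 270.1200
r_2 = 16.3200 / 270.1200 = 0.060

0.060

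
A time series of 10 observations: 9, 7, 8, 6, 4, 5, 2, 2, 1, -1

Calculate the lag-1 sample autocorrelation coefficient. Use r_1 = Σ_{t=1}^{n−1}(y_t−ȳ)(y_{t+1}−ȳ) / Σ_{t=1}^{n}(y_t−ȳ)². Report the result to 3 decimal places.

0.593

Mean ȳ = (9 + 7 + 8 + 6 + 4 + 5 + 2 + 2 + 1 − 1)/10 = 4.3000
Numerator Σ_{t=1}^{9}(y_t−ȳ)(y_{t+1}−ȳ) = 57.0100
Denominator Σ(y_t−ȳ)² = 96.1000
r_1 = 57.0100 / 96.1000 = 0.593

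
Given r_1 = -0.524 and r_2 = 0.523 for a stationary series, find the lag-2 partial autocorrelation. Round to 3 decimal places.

0.342

φ_{22} = (r_2 − r_1²) / (1 − r_1²)
r_1² = (-0.524)² = 0.274576
Numerator = 0.523 − 0.2746 = 0.2484; denominator = 1 − 0.2746 = 0.7254
φ_{22} = 0.2484 / 0.7254 = 0.342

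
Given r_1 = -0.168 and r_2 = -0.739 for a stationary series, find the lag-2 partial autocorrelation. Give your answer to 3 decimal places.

-0.790

φ_{22} = (r_2 − r_1²) / (1 − r_1²)
r_1² = (-0.168)² = 0.028224
Numerator = -0.739 − 0.0282 = -0.7672; denominator = 1 − 0.0282 = 0.9718
φ_{22} = -0.7672 / 0.9718 = -0.790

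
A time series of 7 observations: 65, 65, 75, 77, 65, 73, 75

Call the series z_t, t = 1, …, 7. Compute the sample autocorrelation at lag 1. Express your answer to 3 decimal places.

Mean z̄ = (65 + 65 + 75 + 77 + 65 + 73 + 75)/7 = 70.7143
Deviations from mean: -5.7143, -5.7143, 4.2857, 6.2857, -5.7143, 2.2857, 4.2857
Σ(z_t−z̄)(z_{t+1}−z̄) = (32.6531) + (-24.4898) + (26.9388) + (-35.9184) + (-13.0612) + (9.7959) = -4.0816
Denominator Σ(z_t−z̄)² = 179.4286
r_1 = -4.0816 / 179.4286 = -0.023

-0.023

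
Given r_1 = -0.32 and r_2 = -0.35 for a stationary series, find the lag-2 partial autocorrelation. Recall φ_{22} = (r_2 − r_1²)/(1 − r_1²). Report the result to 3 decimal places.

φ_{22} = (r_2 − r_1²) / (1 − r_1²)
r_1² = (-0.32)² = 0.1024
Numerator = -0.35 − 0.1024 = -0.4524; denominator = 1 − 0.1024 = 0.8976
φ_{22} = -0.4524 / 0.8976 = -0.504

-0.504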